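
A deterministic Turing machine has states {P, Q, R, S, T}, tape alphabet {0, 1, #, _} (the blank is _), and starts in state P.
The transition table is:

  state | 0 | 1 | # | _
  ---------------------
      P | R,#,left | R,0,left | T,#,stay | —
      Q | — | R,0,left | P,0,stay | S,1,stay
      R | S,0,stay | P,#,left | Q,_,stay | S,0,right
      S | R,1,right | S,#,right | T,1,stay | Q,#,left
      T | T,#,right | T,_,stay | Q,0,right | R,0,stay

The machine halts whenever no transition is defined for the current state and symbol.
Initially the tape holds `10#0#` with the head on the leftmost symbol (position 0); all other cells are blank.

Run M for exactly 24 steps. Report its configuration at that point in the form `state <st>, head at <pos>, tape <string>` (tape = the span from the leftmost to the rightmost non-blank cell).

state S, head at 3, tape 01111##

P | _[1]0#0#_   read 1 → write 0, move left, go to R
R | [_]00#0#_   read _ → write 0, move right, go to S
S | 0[0]0#0#_   read 0 → write 1, move right, go to R
R | 01[0]#0#_   read 0 → write 0, move stay, go to S
S | 01[0]#0#_   read 0 → write 1, move right, go to R
R | 011[#]0#_   read # → write _, move stay, go to Q
Q | 011[_]0#_   read _ → write 1, move stay, go to S
S | 011[1]0#_   read 1 → write #, move right, go to S
S | 011#[0]#_   read 0 → write 1, move right, go to R
R | 011#1[#]_   read # → write _, move stay, go to Q
Q | 011#1[_]_   read _ → write 1, move stay, go to S
S | 011#1[1]_   read 1 → write #, move right, go to S
S | 011#1#[_]   read _ → write #, move left, go to Q
Q | 011#1[#]#   read # → write 0, move stay, go to P
P | 011#1[0]#   read 0 → write #, move left, go to R
R | 011#[1]##   read 1 → write #, move left, go to P
P | 011[#]###   read # → write #, move stay, go to T
T | 011[#]###   read # → write 0, move right, go to Q
Q | 0110[#]##   read # → write 0, move stay, go to P
P | 0110[0]##   read 0 → write #, move left, go to R
R | 011[0]###   read 0 → write 0, move stay, go to S
S | 011[0]###   read 0 → write 1, move right, go to R
R | 0111[#]##   read # → write _, move stay, go to Q
Q | 0111[_]##   read _ → write 1, move stay, go to S
S | 0111[1]##
After 24 steps: state S, head at 3, tape 01111##.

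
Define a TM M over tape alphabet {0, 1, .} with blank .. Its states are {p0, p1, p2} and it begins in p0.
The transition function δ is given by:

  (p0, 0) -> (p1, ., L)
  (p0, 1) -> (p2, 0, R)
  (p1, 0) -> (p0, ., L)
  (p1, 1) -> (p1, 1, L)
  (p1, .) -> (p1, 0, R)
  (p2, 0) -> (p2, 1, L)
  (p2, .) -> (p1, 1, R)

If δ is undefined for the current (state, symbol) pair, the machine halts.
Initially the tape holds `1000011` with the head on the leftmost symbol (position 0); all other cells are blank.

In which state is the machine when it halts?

p0

p0 | ...[1]000011   read 1 → write 0, move R, go to p2
p2 | ...0[0]00011   read 0 → write 1, move L, go to p2
p2 | ...[0]100011   read 0 → write 1, move L, go to p2
p2 | ..[.]1100011   read . → write 1, move R, go to p1
p1 | ..1[1]100011   read 1 → write 1, move L, go to p1
p1 | ..[1]1100011   read 1 → write 1, move L, go to p1
p1 | .[.]11100011   read . → write 0, move R, go to p1
p1 | .0[1]1100011   read 1 → write 1, move L, go to p1
p1 | .[0]11100011   read 0 → write ., move L, go to p0
p0 | [.].11100011
No transition is defined for (p0, .); M halts in state p0.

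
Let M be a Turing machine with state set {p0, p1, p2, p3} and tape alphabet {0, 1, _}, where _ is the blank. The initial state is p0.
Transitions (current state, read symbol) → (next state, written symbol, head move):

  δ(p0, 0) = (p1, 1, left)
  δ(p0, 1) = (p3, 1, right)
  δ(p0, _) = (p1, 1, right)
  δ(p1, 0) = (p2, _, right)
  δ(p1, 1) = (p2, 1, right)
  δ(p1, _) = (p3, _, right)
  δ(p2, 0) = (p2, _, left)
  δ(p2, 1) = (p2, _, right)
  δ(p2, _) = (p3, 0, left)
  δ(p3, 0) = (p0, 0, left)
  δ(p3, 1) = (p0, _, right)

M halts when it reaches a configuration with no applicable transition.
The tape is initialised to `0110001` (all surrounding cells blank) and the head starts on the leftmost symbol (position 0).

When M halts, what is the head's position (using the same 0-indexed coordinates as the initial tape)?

7

p0 | _[0]110001_   read 0 → write 1, move left, go to p1
p1 | [_]1110001_   read _ → write _, move right, go to p3
p3 | _[1]110001_   read 1 → write _, move right, go to p0
p0 | __[1]10001_   read 1 → write 1, move right, go to p3
p3 | __1[1]0001_   read 1 → write _, move right, go to p0
p0 | __1_[0]001_   read 0 → write 1, move left, go to p1
p1 | __1[_]1001_   read _ → write _, move right, go to p3
p3 | __1_[1]001_   read 1 → write _, move right, go to p0
p0 | __1__[0]01_   read 0 → write 1, move left, go to p1
p1 | __1_[_]101_   read _ → write _, move right, go to p3
p3 | __1__[1]01_   read 1 → write _, move right, go to p0
p0 | __1___[0]1_   read 0 → write 1, move left, go to p1
p1 | __1__[_]11_   read _ → write _, move right, go to p3
p3 | __1___[1]1_   read 1 → write _, move right, go to p0
p0 | __1____[1]_   read 1 → write 1, move right, go to p3
p3 | __1____1[_]
At halt the head is at cell 7.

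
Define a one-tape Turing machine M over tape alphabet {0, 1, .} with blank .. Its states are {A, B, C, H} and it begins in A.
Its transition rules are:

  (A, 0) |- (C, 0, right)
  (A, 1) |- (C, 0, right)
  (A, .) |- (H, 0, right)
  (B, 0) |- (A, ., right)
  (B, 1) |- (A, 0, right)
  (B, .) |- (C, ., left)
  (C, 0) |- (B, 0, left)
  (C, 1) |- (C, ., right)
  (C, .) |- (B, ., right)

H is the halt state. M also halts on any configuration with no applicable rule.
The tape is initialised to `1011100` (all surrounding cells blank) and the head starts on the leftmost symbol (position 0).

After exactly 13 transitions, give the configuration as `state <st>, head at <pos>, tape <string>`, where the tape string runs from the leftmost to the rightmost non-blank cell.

state C, head at 3, tape 0...00

A | [1]011100   read 1 → write 0, move right, go to C
C | 0[0]11100   read 0 → write 0, move left, go to B
B | [0]011100   read 0 → write ., move right, go to A
A | .[0]11100   read 0 → write 0, move right, go to C
C | .0[1]1100   read 1 → write ., move right, go to C
C | .0.[1]100   read 1 → write ., move right, go to C
C | .0..[1]00   read 1 → write ., move right, go to C
C | .0...[0]0   read 0 → write 0, move left, go to B
B | .0..[.]00   read . → write ., move left, go to C
C | .0.[.].00   read . → write ., move right, go to B
B | .0..[.]00   read . → write ., move left, go to C
C | .0.[.].00   read . → write ., move right, go to B
B | .0..[.]00   read . → write ., move left, go to C
C | .0.[.].00
After 13 steps: state C, head at 3, tape 0...00.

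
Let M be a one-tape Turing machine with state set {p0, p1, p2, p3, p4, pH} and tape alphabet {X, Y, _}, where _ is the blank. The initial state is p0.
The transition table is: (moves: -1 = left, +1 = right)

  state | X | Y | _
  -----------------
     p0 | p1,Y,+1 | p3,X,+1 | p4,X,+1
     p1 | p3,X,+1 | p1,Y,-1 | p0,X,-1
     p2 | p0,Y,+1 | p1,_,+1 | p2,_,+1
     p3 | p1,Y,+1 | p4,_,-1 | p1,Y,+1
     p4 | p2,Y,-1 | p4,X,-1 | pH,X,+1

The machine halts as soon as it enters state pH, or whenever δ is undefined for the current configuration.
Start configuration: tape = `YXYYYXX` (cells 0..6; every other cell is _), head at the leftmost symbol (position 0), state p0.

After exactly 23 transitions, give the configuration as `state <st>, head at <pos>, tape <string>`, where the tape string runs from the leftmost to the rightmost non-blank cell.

p0 | _[Y]XYYYXX   read Y → write X, move +1, go to p3
p3 | _X[X]YYYXX   read X → write Y, move +1, go to p1
p1 | _XY[Y]YYXX   read Y → write Y, move -1, go to p1
p1 | _X[Y]YYYXX   read Y → write Y, move -1, go to p1
p1 | _[X]YYYYXX   read X → write X, move +1, go to p3
p3 | _X[Y]YYYXX   read Y → write _, move -1, go to p4
p4 | _[X]_YYYXX   read X → write Y, move -1, go to p2
p2 | [_]Y_YYYXX   read _ → write _, move +1, go to p2
p2 | _[Y]_YYYXX   read Y → write _, move +1, go to p1
p1 | __[_]YYYXX   read _ → write X, move -1, go to p0
p0 | _[_]XYYYXX   read _ → write X, move +1, go to p4
p4 | _X[X]YYYXX   read X → write Y, move -1, go to p2
p2 | _[X]YYYYXX   read X → write Y, move +1, go to p0
p0 | _Y[Y]YYYXX   read Y → write X, move +1, go to p3
p3 | _YX[Y]YYXX   read Y → write _, move -1, go to p4
p4 | _Y[X]_YYXX   read X → write Y, move -1, go to p2
p2 | _[Y]Y_YYXX   read Y → write _, move +1, go to p1
p1 | __[Y]_YYXX   read Y → write Y, move -1, go to p1
p1 | _[_]Y_YYXX   read _ → write X, move -1, go to p0
p0 | [_]XY_YYXX   read _ → write X, move +1, go to p4
p4 | X[X]Y_YYXX   read X → write Y, move -1, go to p2
p2 | [X]YY_YYXX   read X → write Y, move +1, go to p0
p0 | Y[Y]Y_YYXX   read Y → write X, move +1, go to p3
p3 | YX[Y]_YYXX
After 23 steps: state p3, head at 1, tape YXY_YYXX.

state p3, head at 1, tape YXY_YYXX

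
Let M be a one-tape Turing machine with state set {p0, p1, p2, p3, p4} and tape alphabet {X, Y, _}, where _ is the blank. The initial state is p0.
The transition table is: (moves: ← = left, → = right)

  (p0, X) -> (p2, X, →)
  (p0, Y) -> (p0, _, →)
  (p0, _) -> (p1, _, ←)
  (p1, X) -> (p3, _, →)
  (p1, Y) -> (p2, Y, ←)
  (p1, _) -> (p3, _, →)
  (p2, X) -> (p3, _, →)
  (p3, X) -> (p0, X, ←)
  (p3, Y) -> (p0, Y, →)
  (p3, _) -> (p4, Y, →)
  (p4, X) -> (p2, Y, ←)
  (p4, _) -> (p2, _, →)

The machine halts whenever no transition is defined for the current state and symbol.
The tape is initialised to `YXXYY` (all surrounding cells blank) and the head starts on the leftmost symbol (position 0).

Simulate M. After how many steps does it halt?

p0 | [Y]XXYY___   read Y → write _, move →, go to p0
p0 | _[X]XYY___   read X → write X, move →, go to p2
p2 | _X[X]YY___   read X → write _, move →, go to p3
p3 | _X_[Y]Y___   read Y → write Y, move →, go to p0
p0 | _X_Y[Y]___   read Y → write _, move →, go to p0
p0 | _X_Y_[_]__   read _ → write _, move ←, go to p1
p1 | _X_Y[_]___   read _ → write _, move →, go to p3
p3 | _X_Y_[_]__   read _ → write Y, move →, go to p4
p4 | _X_Y_Y[_]_   read _ → write _, move →, go to p2
p2 | _X_Y_Y_[_]
M halts after 9 transitions.

9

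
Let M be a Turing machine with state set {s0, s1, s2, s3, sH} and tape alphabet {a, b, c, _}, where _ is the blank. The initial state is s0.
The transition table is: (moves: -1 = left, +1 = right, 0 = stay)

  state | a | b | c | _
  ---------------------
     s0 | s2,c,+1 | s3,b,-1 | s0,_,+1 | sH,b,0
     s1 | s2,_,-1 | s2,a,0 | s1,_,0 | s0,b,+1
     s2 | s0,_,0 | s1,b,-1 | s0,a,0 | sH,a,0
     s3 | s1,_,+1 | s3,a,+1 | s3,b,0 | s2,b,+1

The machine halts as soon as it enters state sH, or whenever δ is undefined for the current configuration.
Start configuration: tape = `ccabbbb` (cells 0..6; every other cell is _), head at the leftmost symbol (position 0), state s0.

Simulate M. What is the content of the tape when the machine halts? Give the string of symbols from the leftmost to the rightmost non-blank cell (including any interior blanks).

aaaaaba

state=s0 head=0 tape=[c]cabbbb__   (s0,c)→(s0,_,+1)
state=s0 head=1 tape=_[c]abbbb__   (s0,c)→(s0,_,+1)
state=s0 head=2 tape=__[a]bbbb__   (s0,a)→(s2,c,+1)
state=s2 head=3 tape=__c[b]bbb__   (s2,b)→(s1,b,-1)
state=s1 head=2 tape=__[c]bbbb__   (s1,c)→(s1,_,0)
state=s1 head=2 tape=__[_]bbbb__   (s1,_)→(s0,b,+1)
state=s0 head=3 tape=__b[b]bbb__   (s0,b)→(s3,b,-1)
state=s3 head=2 tape=__[b]bbbb__   (s3,b)→(s3,a,+1)
state=s3 head=3 tape=__a[b]bbb__   (s3,b)→(s3,a,+1)
state=s3 head=4 tape=__aa[b]bb__   (s3,b)→(s3,a,+1)
state=s3 head=5 tape=__aaa[b]b__   (s3,b)→(s3,a,+1)
state=s3 head=6 tape=__aaaa[b]__   (s3,b)→(s3,a,+1)
state=s3 head=7 tape=__aaaaa[_]_   (s3,_)→(s2,b,+1)
state=s2 head=8 tape=__aaaaab[_]   (s2,_)→(sH,a,0)
state=sH head=8 tape=__aaaaab[a]
The non-blank tape span at halt is aaaaaba.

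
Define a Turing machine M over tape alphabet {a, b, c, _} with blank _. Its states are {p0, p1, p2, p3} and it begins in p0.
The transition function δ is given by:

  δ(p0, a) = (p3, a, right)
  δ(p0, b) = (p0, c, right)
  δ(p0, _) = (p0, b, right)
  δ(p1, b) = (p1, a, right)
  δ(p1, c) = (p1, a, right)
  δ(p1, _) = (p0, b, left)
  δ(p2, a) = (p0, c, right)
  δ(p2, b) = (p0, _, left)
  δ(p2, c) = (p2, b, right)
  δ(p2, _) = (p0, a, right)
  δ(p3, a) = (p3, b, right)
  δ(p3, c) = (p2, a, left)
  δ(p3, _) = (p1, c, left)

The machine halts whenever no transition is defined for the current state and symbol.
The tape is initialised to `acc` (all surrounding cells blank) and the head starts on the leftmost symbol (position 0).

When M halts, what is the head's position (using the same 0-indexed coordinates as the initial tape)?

2

p0 | [a]cc_   read a → write a, move right, go to p3
p3 | a[c]c_   read c → write a, move left, go to p2
p2 | [a]ac_   read a → write c, move right, go to p0
p0 | c[a]c_   read a → write a, move right, go to p3
p3 | ca[c]_   read c → write a, move left, go to p2
p2 | c[a]a_   read a → write c, move right, go to p0
p0 | cc[a]_   read a → write a, move right, go to p3
p3 | cca[_]   read _ → write c, move left, go to p1
p1 | cc[a]c
At halt the head is at cell 2.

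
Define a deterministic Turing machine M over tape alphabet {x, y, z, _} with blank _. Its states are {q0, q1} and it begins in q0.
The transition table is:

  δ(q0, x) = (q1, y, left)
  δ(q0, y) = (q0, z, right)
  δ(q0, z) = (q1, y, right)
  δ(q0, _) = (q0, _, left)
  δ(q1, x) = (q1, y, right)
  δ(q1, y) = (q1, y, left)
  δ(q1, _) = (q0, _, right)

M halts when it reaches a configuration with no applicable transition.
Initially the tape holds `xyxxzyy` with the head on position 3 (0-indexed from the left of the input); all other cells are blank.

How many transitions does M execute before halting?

state=q0 head=3 tape=_xyx[x]zyy   (q0,x)→(q1,y,left)
state=q1 head=2 tape=_xy[x]yzyy   (q1,x)→(q1,y,right)
state=q1 head=3 tape=_xyy[y]zyy   (q1,y)→(q1,y,left)
state=q1 head=2 tape=_xy[y]yzyy   (q1,y)→(q1,y,left)
state=q1 head=1 tape=_x[y]yyzyy   (q1,y)→(q1,y,left)
state=q1 head=0 tape=_[x]yyyzyy   (q1,x)→(q1,y,right)
state=q1 head=1 tape=_y[y]yyzyy   (q1,y)→(q1,y,left)
state=q1 head=0 tape=_[y]yyyzyy   (q1,y)→(q1,y,left)
state=q1 head=-1 tape=[_]yyyyzyy   (q1,_)→(q0,_,right)
state=q0 head=0 tape=_[y]yyyzyy   (q0,y)→(q0,z,right)
state=q0 head=1 tape=_z[y]yyzyy   (q0,y)→(q0,z,right)
state=q0 head=2 tape=_zz[y]yzyy   (q0,y)→(q0,z,right)
state=q0 head=3 tape=_zzz[y]zyy   (q0,y)→(q0,z,right)
state=q0 head=4 tape=_zzzz[z]yy   (q0,z)→(q1,y,right)
state=q1 head=5 tape=_zzzzy[y]y   (q1,y)→(q1,y,left)
state=q1 head=4 tape=_zzzz[y]yy   (q1,y)→(q1,y,left)
state=q1 head=3 tape=_zzz[z]yyy
M halts after 16 transitions.

16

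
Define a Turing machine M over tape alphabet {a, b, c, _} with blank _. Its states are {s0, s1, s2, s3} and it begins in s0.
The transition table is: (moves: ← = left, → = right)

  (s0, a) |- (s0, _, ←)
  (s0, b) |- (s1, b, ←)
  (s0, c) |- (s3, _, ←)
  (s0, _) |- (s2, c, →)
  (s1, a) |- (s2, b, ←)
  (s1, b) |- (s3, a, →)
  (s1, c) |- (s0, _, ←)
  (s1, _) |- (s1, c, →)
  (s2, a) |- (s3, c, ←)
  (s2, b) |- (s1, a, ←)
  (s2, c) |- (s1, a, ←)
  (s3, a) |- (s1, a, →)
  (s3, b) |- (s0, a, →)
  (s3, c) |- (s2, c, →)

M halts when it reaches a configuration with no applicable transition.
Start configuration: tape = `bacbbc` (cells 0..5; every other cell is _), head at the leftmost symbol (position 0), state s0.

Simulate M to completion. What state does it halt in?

s3

s0 | __[b]acbbc   read b → write b, move ←, go to s1
s1 | _[_]bacbbc   read _ → write c, move →, go to s1
s1 | _c[b]acbbc   read b → write a, move →, go to s3
s3 | _ca[a]cbbc   read a → write a, move →, go to s1
s1 | _caa[c]bbc   read c → write _, move ←, go to s0
s0 | _ca[a]_bbc   read a → write _, move ←, go to s0
s0 | _c[a]__bbc   read a → write _, move ←, go to s0
s0 | _[c]___bbc   read c → write _, move ←, go to s3
s3 | [_]____bbc
No transition is defined for (s3, _); M halts in state s3.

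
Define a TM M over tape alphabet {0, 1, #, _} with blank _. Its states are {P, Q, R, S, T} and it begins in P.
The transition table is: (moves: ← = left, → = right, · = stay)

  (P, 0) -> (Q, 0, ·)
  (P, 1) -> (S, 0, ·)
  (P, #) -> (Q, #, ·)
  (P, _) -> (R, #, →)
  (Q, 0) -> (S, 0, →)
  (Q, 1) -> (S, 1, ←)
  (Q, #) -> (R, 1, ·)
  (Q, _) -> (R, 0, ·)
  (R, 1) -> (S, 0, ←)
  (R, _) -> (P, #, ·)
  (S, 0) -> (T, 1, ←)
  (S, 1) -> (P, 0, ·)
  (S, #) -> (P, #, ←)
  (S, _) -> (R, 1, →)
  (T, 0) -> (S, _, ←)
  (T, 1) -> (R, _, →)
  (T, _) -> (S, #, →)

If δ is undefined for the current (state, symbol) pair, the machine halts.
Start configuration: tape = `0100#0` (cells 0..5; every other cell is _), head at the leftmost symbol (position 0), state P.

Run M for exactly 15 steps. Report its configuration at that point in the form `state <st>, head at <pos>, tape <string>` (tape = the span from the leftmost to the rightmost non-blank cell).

P | _[0]100#0   read 0 → write 0, move ·, go to Q
Q | _[0]100#0   read 0 → write 0, move →, go to S
S | _0[1]00#0   read 1 → write 0, move ·, go to P
P | _0[0]00#0   read 0 → write 0, move ·, go to Q
Q | _0[0]00#0   read 0 → write 0, move →, go to S
S | _00[0]0#0   read 0 → write 1, move ←, go to T
T | _0[0]10#0   read 0 → write _, move ←, go to S
S | _[0]_10#0   read 0 → write 1, move ←, go to T
T | [_]1_10#0   read _ → write #, move →, go to S
S | #[1]_10#0   read 1 → write 0, move ·, go to P
P | #[0]_10#0   read 0 → write 0, move ·, go to Q
Q | #[0]_10#0   read 0 → write 0, move →, go to S
S | #0[_]10#0   read _ → write 1, move →, go to R
R | #01[1]0#0   read 1 → write 0, move ←, go to S
S | #0[1]00#0   read 1 → write 0, move ·, go to P
P | #0[0]00#0
After 15 steps: state P, head at 1, tape #0000#0.

state P, head at 1, tape #0000#0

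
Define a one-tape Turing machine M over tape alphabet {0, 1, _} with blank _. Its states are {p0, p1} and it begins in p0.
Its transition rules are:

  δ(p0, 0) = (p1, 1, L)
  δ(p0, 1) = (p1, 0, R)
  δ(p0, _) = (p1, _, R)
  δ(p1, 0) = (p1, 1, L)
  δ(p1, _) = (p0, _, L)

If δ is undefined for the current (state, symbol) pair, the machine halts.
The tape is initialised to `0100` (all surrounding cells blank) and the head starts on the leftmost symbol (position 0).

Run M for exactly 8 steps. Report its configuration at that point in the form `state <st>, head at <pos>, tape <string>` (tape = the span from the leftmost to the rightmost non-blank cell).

state p0, head at -2, tape 1100

p0 | __[0]100   read 0 → write 1, move L, go to p1
p1 | _[_]1100   read _ → write _, move L, go to p0
p0 | [_]_1100   read _ → write _, move R, go to p1
p1 | _[_]1100   read _ → write _, move L, go to p0
p0 | [_]_1100   read _ → write _, move R, go to p1
p1 | _[_]1100   read _ → write _, move L, go to p0
p0 | [_]_1100   read _ → write _, move R, go to p1
p1 | _[_]1100   read _ → write _, move L, go to p0
p0 | [_]_1100
After 8 steps: state p0, head at -2, tape 1100.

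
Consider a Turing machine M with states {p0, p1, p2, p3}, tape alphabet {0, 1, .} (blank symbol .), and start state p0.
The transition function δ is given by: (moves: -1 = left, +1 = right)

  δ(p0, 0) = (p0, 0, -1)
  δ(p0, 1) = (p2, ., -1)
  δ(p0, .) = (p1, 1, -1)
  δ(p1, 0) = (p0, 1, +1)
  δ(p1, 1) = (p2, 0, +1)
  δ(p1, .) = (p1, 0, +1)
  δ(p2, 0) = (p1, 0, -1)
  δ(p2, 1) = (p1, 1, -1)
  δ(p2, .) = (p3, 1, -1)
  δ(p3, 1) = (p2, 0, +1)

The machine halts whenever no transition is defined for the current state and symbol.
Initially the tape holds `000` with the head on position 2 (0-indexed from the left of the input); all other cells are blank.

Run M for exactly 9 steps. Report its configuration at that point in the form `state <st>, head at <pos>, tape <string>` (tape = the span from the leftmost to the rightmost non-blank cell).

state p0, head at -1, tape 01000

p0 | ..00[0]   read 0 → write 0, move -1, go to p0
p0 | ..0[0]0   read 0 → write 0, move -1, go to p0
p0 | ..[0]00   read 0 → write 0, move -1, go to p0
p0 | .[.]000   read . → write 1, move -1, go to p1
p1 | [.]1000   read . → write 0, move +1, go to p1
p1 | 0[1]000   read 1 → write 0, move +1, go to p2
p2 | 00[0]00   read 0 → write 0, move -1, go to p1
p1 | 0[0]000   read 0 → write 1, move +1, go to p0
p0 | 01[0]00   read 0 → write 0, move -1, go to p0
p0 | 0[1]000
After 9 steps: state p0, head at -1, tape 01000.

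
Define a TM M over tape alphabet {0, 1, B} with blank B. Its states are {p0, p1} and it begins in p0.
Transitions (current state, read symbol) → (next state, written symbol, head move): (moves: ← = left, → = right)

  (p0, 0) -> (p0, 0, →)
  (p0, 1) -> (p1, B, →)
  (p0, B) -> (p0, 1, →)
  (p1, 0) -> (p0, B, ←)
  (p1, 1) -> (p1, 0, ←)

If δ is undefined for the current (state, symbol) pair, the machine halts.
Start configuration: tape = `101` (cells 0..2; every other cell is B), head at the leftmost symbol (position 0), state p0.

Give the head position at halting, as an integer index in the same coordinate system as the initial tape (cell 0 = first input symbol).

3

state=p0 head=0 tape=[1]01B   (p0,1)→(p1,B,→)
state=p1 head=1 tape=B[0]1B   (p1,0)→(p0,B,←)
state=p0 head=0 tape=[B]B1B   (p0,B)→(p0,1,→)
state=p0 head=1 tape=1[B]1B   (p0,B)→(p0,1,→)
state=p0 head=2 tape=11[1]B   (p0,1)→(p1,B,→)
state=p1 head=3 tape=11B[B]
At halt the head is at cell 3.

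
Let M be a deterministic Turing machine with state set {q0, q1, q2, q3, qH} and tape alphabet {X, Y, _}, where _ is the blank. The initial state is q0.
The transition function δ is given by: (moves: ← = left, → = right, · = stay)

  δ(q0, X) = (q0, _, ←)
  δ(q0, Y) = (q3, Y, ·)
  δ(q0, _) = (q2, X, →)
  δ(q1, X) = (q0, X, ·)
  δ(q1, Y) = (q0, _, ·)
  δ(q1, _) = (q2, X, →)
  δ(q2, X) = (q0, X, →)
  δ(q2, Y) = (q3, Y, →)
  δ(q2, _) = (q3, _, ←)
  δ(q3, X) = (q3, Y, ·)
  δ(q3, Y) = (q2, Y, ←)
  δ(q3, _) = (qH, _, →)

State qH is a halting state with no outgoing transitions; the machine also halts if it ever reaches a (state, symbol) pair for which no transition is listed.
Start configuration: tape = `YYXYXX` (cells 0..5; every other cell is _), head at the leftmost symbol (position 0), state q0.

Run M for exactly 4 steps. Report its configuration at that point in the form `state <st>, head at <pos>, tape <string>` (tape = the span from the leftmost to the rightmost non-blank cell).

state qH, head at -1, tape YYXYXX

state=q0 head=0 tape=__[Y]YXYXX   (q0,Y)→(q3,Y,·)
state=q3 head=0 tape=__[Y]YXYXX   (q3,Y)→(q2,Y,←)
state=q2 head=-1 tape=_[_]YYXYXX   (q2,_)→(q3,_,←)
state=q3 head=-2 tape=[_]_YYXYXX   (q3,_)→(qH,_,→)
state=qH head=-1 tape=_[_]YYXYXX
After 4 steps: state qH, head at -1, tape YYXYXX.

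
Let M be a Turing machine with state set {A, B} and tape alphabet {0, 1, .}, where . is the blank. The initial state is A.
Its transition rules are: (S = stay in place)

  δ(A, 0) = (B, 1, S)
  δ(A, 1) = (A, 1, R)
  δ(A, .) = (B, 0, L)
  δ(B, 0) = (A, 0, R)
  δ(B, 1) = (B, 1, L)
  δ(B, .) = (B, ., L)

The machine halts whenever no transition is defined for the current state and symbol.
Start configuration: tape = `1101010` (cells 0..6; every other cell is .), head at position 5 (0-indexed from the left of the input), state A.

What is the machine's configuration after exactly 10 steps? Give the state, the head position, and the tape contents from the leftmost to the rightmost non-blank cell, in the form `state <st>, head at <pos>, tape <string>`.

state=A head=5 tape=11010[1]0.   (A,1)→(A,1,R)
state=A head=6 tape=110101[0].   (A,0)→(B,1,S)
state=B head=6 tape=110101[1].   (B,1)→(B,1,L)
state=B head=5 tape=11010[1]1.   (B,1)→(B,1,L)
state=B head=4 tape=1101[0]11.   (B,0)→(A,0,R)
state=A head=5 tape=11010[1]1.   (A,1)→(A,1,R)
state=A head=6 tape=110101[1].   (A,1)→(A,1,R)
state=A head=7 tape=1101011[.]   (A,.)→(B,0,L)
state=B head=6 tape=110101[1]0   (B,1)→(B,1,L)
state=B head=5 tape=11010[1]10   (B,1)→(B,1,L)
state=B head=4 tape=1101[0]110
After 10 steps: state B, head at 4, tape 11010110.

state B, head at 4, tape 11010110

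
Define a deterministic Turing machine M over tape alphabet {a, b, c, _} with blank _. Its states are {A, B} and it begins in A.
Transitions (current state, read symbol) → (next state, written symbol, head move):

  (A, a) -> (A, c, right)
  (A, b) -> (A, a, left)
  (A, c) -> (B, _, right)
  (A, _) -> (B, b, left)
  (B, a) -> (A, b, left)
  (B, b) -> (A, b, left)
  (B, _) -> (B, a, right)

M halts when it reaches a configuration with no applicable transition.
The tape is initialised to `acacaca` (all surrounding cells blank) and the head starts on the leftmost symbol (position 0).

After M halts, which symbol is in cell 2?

b

state=A head=0 tape=[a]cacaca   (A,a)→(A,c,right)
state=A head=1 tape=c[c]acaca   (A,c)→(B,_,right)
state=B head=2 tape=c_[a]caca   (B,a)→(A,b,left)
state=A head=1 tape=c[_]bcaca   (A,_)→(B,b,left)
state=B head=0 tape=[c]bbcaca
Cell 2 holds b when M halts.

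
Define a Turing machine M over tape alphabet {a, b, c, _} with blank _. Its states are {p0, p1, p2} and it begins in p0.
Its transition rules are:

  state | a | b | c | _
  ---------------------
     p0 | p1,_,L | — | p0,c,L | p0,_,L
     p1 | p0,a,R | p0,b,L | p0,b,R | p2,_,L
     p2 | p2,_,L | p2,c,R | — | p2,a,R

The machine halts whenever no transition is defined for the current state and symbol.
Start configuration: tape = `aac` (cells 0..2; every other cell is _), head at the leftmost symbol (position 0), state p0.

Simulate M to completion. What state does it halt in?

p0 | ___[a]ac   read a → write _, move L, go to p1
p1 | __[_]_ac   read _ → write _, move L, go to p2
p2 | _[_]__ac   read _ → write a, move R, go to p2
p2 | _a[_]_ac   read _ → write a, move R, go to p2
p2 | _aa[_]ac   read _ → write a, move R, go to p2
p2 | _aaa[a]c   read a → write _, move L, go to p2
p2 | _aa[a]_c   read a → write _, move L, go to p2
p2 | _a[a]__c   read a → write _, move L, go to p2
p2 | _[a]___c   read a → write _, move L, go to p2
p2 | [_]____c   read _ → write a, move R, go to p2
p2 | a[_]___c   read _ → write a, move R, go to p2
p2 | aa[_]__c   read _ → write a, move R, go to p2
p2 | aaa[_]_c   read _ → write a, move R, go to p2
p2 | aaaa[_]c   read _ → write a, move R, go to p2
p2 | aaaaa[c]
No transition is defined for (p2, c); M halts in state p2.

p2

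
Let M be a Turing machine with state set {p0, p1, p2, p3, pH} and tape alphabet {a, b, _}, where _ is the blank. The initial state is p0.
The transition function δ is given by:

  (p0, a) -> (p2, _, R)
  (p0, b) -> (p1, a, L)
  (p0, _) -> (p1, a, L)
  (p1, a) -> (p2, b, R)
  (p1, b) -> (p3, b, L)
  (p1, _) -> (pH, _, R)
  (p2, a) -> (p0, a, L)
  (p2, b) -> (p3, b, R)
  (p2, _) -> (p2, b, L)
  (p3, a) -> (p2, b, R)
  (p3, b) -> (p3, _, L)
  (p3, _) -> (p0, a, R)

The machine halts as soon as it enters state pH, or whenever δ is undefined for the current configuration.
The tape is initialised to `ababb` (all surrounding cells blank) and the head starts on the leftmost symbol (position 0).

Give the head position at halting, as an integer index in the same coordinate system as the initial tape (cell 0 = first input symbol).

state=p0 head=0 tape=_[a]babb   (p0,a)→(p2,_,R)
state=p2 head=1 tape=__[b]abb   (p2,b)→(p3,b,R)
state=p3 head=2 tape=__b[a]bb   (p3,a)→(p2,b,R)
state=p2 head=3 tape=__bb[b]b   (p2,b)→(p3,b,R)
state=p3 head=4 tape=__bbb[b]   (p3,b)→(p3,_,L)
state=p3 head=3 tape=__bb[b]_   (p3,b)→(p3,_,L)
state=p3 head=2 tape=__b[b]__   (p3,b)→(p3,_,L)
state=p3 head=1 tape=__[b]___   (p3,b)→(p3,_,L)
state=p3 head=0 tape=_[_]____   (p3,_)→(p0,a,R)
state=p0 head=1 tape=_a[_]___   (p0,_)→(p1,a,L)
state=p1 head=0 tape=_[a]a___   (p1,a)→(p2,b,R)
state=p2 head=1 tape=_b[a]___   (p2,a)→(p0,a,L)
state=p0 head=0 tape=_[b]a___   (p0,b)→(p1,a,L)
state=p1 head=-1 tape=[_]aa___   (p1,_)→(pH,_,R)
state=pH head=0 tape=_[a]a___
At halt the head is at cell 0.

0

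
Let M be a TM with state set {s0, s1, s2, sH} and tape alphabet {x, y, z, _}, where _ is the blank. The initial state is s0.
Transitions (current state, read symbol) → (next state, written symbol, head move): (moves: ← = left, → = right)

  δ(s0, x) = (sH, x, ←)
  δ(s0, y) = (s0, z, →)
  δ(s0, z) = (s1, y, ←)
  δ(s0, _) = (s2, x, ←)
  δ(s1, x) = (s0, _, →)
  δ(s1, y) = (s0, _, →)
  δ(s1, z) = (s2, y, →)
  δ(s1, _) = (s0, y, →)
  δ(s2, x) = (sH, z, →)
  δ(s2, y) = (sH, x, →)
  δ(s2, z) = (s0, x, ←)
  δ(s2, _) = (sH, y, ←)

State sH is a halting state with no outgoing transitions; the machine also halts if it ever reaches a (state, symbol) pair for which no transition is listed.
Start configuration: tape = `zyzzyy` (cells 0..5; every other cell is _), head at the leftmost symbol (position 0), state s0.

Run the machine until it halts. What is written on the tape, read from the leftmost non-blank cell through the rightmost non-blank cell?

yzyxzyy

state=s0 head=0 tape=_[z]yzzyy   (s0,z)→(s1,y,←)
state=s1 head=-1 tape=[_]yyzzyy   (s1,_)→(s0,y,→)
state=s0 head=0 tape=y[y]yzzyy   (s0,y)→(s0,z,→)
state=s0 head=1 tape=yz[y]zzyy   (s0,y)→(s0,z,→)
state=s0 head=2 tape=yzz[z]zyy   (s0,z)→(s1,y,←)
state=s1 head=1 tape=yz[z]yzyy   (s1,z)→(s2,y,→)
state=s2 head=2 tape=yzy[y]zyy   (s2,y)→(sH,x,→)
state=sH head=3 tape=yzyx[z]yy
The non-blank tape span at halt is yzyxzyy.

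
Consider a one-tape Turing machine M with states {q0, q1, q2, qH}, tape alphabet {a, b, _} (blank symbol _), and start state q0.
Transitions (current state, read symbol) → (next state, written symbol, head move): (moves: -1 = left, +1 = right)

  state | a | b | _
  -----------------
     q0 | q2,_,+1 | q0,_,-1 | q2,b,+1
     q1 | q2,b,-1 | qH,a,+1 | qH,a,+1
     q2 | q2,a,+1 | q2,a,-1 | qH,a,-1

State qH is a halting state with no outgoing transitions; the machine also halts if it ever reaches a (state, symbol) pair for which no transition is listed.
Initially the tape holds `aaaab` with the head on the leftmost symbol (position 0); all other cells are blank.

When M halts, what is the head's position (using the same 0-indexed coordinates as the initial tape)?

state=q0 head=0 tape=[a]aaab_   (q0,a)→(q2,_,+1)
state=q2 head=1 tape=_[a]aab_   (q2,a)→(q2,a,+1)
state=q2 head=2 tape=_a[a]ab_   (q2,a)→(q2,a,+1)
state=q2 head=3 tape=_aa[a]b_   (q2,a)→(q2,a,+1)
state=q2 head=4 tape=_aaa[b]_   (q2,b)→(q2,a,-1)
state=q2 head=3 tape=_aa[a]a_   (q2,a)→(q2,a,+1)
state=q2 head=4 tape=_aaa[a]_   (q2,a)→(q2,a,+1)
state=q2 head=5 tape=_aaaa[_]   (q2,_)→(qH,a,-1)
state=qH head=4 tape=_aaa[a]a
At halt the head is at cell 4.

4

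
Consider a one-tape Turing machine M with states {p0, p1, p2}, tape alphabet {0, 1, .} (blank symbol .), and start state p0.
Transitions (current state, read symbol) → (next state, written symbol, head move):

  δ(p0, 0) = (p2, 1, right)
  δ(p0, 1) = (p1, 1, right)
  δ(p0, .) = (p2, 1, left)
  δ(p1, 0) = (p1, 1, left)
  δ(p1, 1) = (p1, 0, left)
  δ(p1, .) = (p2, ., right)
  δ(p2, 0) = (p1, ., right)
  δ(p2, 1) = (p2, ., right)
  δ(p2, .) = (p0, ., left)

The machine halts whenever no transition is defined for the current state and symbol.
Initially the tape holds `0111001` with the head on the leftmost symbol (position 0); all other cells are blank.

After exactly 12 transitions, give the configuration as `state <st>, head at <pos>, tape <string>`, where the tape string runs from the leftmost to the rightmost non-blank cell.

state p0, head at 4, tape 1.....1

p0 | [0]111001.   read 0 → write 1, move right, go to p2
p2 | 1[1]11001.   read 1 → write ., move right, go to p2
p2 | 1.[1]1001.   read 1 → write ., move right, go to p2
p2 | 1..[1]001.   read 1 → write ., move right, go to p2
p2 | 1...[0]01.   read 0 → write ., move right, go to p1
p1 | 1....[0]1.   read 0 → write 1, move left, go to p1
p1 | 1...[.]11.   read . → write ., move right, go to p2
p2 | 1....[1]1.   read 1 → write ., move right, go to p2
p2 | 1.....[1].   read 1 → write ., move right, go to p2
p2 | 1......[.]   read . → write ., move left, go to p0
p0 | 1.....[.].   read . → write 1, move left, go to p2
p2 | 1....[.]1.   read . → write ., move left, go to p0
p0 | 1...[.].1.
After 12 steps: state p0, head at 4, tape 1.....1.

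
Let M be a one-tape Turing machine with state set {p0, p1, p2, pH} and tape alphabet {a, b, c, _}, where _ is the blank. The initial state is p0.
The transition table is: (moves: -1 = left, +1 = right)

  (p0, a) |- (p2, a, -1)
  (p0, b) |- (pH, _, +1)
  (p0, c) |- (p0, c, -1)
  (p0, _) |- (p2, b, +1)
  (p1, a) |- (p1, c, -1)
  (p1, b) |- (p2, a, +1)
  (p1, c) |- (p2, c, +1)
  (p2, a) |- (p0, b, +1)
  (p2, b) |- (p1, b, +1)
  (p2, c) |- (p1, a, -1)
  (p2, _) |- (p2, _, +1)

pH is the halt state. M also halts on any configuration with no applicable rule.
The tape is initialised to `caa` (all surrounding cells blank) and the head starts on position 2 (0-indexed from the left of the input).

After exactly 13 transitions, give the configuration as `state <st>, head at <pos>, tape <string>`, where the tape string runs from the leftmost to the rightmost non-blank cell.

state p2, head at 1, tape cba

p0 | ca[a]   read a → write a, move -1, go to p2
p2 | c[a]a   read a → write b, move +1, go to p0
p0 | cb[a]   read a → write a, move -1, go to p2
p2 | c[b]a   read b → write b, move +1, go to p1
p1 | cb[a]   read a → write c, move -1, go to p1
p1 | c[b]c   read b → write a, move +1, go to p2
p2 | ca[c]   read c → write a, move -1, go to p1
p1 | c[a]a   read a → write c, move -1, go to p1
p1 | [c]ca   read c → write c, move +1, go to p2
p2 | c[c]a   read c → write a, move -1, go to p1
p1 | [c]aa   read c → write c, move +1, go to p2
p2 | c[a]a   read a → write b, move +1, go to p0
p0 | cb[a]   read a → write a, move -1, go to p2
p2 | c[b]a
After 13 steps: state p2, head at 1, tape cba.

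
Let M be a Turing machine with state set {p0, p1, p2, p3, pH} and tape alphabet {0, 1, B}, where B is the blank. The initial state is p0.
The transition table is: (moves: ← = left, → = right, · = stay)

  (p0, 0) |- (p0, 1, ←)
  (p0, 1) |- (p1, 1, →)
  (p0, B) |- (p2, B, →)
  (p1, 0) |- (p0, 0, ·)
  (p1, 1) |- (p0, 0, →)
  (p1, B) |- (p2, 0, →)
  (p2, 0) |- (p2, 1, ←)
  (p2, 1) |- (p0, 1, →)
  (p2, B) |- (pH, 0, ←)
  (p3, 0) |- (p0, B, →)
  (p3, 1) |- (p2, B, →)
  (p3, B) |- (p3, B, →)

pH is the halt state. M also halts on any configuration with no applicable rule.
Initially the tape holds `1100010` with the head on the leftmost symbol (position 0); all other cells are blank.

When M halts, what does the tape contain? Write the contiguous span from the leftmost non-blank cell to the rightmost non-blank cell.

101010100

p0 | [1]100010BB   read 1 → write 1, move →, go to p1
p1 | 1[1]00010BB   read 1 → write 0, move →, go to p0
p0 | 10[0]0010BB   read 0 → write 1, move ←, go to p0
p0 | 1[0]10010BB   read 0 → write 1, move ←, go to p0
p0 | [1]110010BB   read 1 → write 1, move →, go to p1
p1 | 1[1]10010BB   read 1 → write 0, move →, go to p0
p0 | 10[1]0010BB   read 1 → write 1, move →, go to p1
p1 | 101[0]010BB   read 0 → write 0, move ·, go to p0
p0 | 101[0]010BB   read 0 → write 1, move ←, go to p0
p0 | 10[1]1010BB   read 1 → write 1, move →, go to p1
p1 | 101[1]010BB   read 1 → write 0, move →, go to p0
p0 | 1010[0]10BB   read 0 → write 1, move ←, go to p0
p0 | 101[0]110BB   read 0 → write 1, move ←, go to p0
p0 | 10[1]1110BB   read 1 → write 1, move →, go to p1
p1 | 101[1]110BB   read 1 → write 0, move →, go to p0
p0 | 1010[1]10BB   read 1 → write 1, move →, go to p1
p1 | 10101[1]0BB   read 1 → write 0, move →, go to p0
p0 | 101010[0]BB   read 0 → write 1, move ←, go to p0
p0 | 10101[0]1BB   read 0 → write 1, move ←, go to p0
p0 | 1010[1]11BB   read 1 → write 1, move →, go to p1
p1 | 10101[1]1BB   read 1 → write 0, move →, go to p0
p0 | 101010[1]BB   read 1 → write 1, move →, go to p1
p1 | 1010101[B]B   read B → write 0, move →, go to p2
p2 | 10101010[B]   read B → write 0, move ←, go to pH
pH | 1010101[0]0
The non-blank tape span at halt is 101010100.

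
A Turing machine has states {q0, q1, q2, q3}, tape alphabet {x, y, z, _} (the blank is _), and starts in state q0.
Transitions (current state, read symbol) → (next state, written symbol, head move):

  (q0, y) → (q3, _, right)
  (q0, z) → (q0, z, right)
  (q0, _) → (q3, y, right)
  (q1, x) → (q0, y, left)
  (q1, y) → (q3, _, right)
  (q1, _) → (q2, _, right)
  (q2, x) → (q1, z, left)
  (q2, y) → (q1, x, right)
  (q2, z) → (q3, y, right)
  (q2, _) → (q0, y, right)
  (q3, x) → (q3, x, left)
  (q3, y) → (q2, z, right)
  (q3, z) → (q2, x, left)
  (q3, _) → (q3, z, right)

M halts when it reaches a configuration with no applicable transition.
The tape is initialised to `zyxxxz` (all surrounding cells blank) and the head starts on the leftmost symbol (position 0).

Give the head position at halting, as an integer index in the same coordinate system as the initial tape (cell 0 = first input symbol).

0

state=q0 head=0 tape=[z]yxxxz   (q0,z)→(q0,z,right)
state=q0 head=1 tape=z[y]xxxz   (q0,y)→(q3,_,right)
state=q3 head=2 tape=z_[x]xxz   (q3,x)→(q3,x,left)
state=q3 head=1 tape=z[_]xxxz   (q3,_)→(q3,z,right)
state=q3 head=2 tape=zz[x]xxz   (q3,x)→(q3,x,left)
state=q3 head=1 tape=z[z]xxxz   (q3,z)→(q2,x,left)
state=q2 head=0 tape=[z]xxxxz   (q2,z)→(q3,y,right)
state=q3 head=1 tape=y[x]xxxz   (q3,x)→(q3,x,left)
state=q3 head=0 tape=[y]xxxxz   (q3,y)→(q2,z,right)
state=q2 head=1 tape=z[x]xxxz   (q2,x)→(q1,z,left)
state=q1 head=0 tape=[z]zxxxz
At halt the head is at cell 0.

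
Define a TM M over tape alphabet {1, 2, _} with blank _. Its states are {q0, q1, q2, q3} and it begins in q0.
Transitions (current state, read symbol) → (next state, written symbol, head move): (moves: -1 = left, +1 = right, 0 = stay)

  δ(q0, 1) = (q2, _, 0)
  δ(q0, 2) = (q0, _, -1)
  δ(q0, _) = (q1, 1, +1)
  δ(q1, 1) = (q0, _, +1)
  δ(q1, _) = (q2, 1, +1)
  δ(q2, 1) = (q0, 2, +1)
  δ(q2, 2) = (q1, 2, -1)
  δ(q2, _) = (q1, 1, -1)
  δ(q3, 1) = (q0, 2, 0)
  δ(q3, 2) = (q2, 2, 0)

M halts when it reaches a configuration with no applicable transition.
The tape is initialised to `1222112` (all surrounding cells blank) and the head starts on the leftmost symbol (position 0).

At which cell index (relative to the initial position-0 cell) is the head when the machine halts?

q0 | __[1]222112   read 1 → write _, move 0, go to q2
q2 | __[_]222112   read _ → write 1, move -1, go to q1
q1 | _[_]1222112   read _ → write 1, move +1, go to q2
q2 | _1[1]222112   read 1 → write 2, move +1, go to q0
q0 | _12[2]22112   read 2 → write _, move -1, go to q0
q0 | _1[2]_22112   read 2 → write _, move -1, go to q0
q0 | _[1]__22112   read 1 → write _, move 0, go to q2
q2 | _[_]__22112   read _ → write 1, move -1, go to q1
q1 | [_]1__22112   read _ → write 1, move +1, go to q2
q2 | 1[1]__22112   read 1 → write 2, move +1, go to q0
q0 | 12[_]_22112   read _ → write 1, move +1, go to q1
q1 | 121[_]22112   read _ → write 1, move +1, go to q2
q2 | 1211[2]2112   read 2 → write 2, move -1, go to q1
q1 | 121[1]22112   read 1 → write _, move +1, go to q0
q0 | 121_[2]2112   read 2 → write _, move -1, go to q0
q0 | 121[_]_2112   read _ → write 1, move +1, go to q1
q1 | 1211[_]2112   read _ → write 1, move +1, go to q2
q2 | 12111[2]112   read 2 → write 2, move -1, go to q1
q1 | 1211[1]2112   read 1 → write _, move +1, go to q0
q0 | 1211_[2]112   read 2 → write _, move -1, go to q0
q0 | 1211[_]_112   read _ → write 1, move +1, go to q1
q1 | 12111[_]112   read _ → write 1, move +1, go to q2
q2 | 121111[1]12   read 1 → write 2, move +1, go to q0
q0 | 1211112[1]2   read 1 → write _, move 0, go to q2
q2 | 1211112[_]2   read _ → write 1, move -1, go to q1
q1 | 121111[2]12
At halt the head is at cell 4.

4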